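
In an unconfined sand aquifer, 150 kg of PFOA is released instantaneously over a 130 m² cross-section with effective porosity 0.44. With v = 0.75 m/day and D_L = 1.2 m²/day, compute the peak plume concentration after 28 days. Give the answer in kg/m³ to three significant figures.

0.128 kg/m³

The peak of an instantaneous 1D plume sits at x = vt; there the Gaussian factor is 1 and C_max = M/(n_e·A·√(4πDt)), where n_e·A is the pore area the mass is dissolved in.
√(4πDt) = √(4π × 1.2 × 28) = 20.55 m, so C_max = 150/(0.44 × 130 × 20.55) = 0.128 kg/m³.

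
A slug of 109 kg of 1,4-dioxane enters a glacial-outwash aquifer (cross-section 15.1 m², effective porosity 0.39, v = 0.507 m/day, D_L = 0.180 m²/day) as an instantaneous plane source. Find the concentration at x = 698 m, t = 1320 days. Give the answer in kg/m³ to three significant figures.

For an instantaneous plane source, C(x,t) = M/(n_e·A·√(4πDt)) · exp(−(x−vt)²/(4Dt)), with n_e·A the pore (flow) area.
Plume center vt = 0.507 × 1320 = 669.24 m, so the well at 698 m is 28.76 m downgradient of the peak.
√(4πDt) = 54.64 m, giving peak height M/(n_e·A·√(4πDt)) = 109/(0.39 × 15.1 × 54.64) = 0.3387 kg/m³.
(x−vt)²/(4Dt) = (28.76)²/(4 × 0.180 × 1320) = 0.8703; exp(−0.8703) = 0.4188.
C = 0.3387 × 0.4188 = 0.142 kg/m³.

0.142 kg/m³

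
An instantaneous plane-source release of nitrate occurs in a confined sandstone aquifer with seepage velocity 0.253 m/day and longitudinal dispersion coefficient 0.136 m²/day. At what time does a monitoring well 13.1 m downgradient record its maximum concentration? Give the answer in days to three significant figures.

For the 1D instantaneous-source solution, setting ∂C/∂t = 0 at fixed x gives v²t² + 2Dt − x² = 0, so t = (√(D² + v²x²) − D)/v².
√(D² + v²x²) = √(0.136² + 0.253² × 13.1²) = 3.317; v² = 0.064009.
t = (3.317 − 0.136)/0.064009 = 49.7 days (vs. the pure-advection estimate x/v = 51.8 d).

49.7 days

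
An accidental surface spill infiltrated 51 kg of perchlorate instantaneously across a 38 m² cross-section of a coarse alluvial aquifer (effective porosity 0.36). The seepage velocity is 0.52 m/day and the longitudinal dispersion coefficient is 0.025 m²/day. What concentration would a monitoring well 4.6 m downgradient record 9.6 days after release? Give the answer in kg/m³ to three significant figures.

1.83 kg/m³

For an instantaneous plane source, C(x,t) = M/(n_e·A·√(4πDt)) · exp(−(x−vt)²/(4Dt)), with n_e·A the pore (flow) area.
Plume center vt = 0.52 × 9.6 = 4.992 m, so the well at 4.6 m is 0.392 m upgradient of the peak.
√(4πDt) = 1.737 m, giving peak height M/(n_e·A·√(4πDt)) = 51/(0.36 × 38 × 1.737) = 2.146 kg/m³.
(x−vt)²/(4Dt) = (-0.392)²/(4 × 0.025 × 9.6) = 0.1601; exp(−0.1601) = 0.8521.
C = 2.146 × 0.8521 = 1.83 kg/m³.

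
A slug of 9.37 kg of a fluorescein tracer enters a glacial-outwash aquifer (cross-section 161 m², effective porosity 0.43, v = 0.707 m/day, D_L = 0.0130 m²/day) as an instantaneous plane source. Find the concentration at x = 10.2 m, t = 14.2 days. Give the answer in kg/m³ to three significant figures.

0.0858 kg/m³

For an instantaneous plane source, C(x,t) = M/(n_e·A·√(4πDt)) · exp(−(x−vt)²/(4Dt)), with n_e·A the pore (flow) area.
Plume center vt = 0.707 × 14.2 = 10.0394 m, so the well at 10.2 m is 0.1606 m downgradient of the peak.
√(4πDt) = 1.523 m, giving peak height M/(n_e·A·√(4πDt)) = 9.37/(0.43 × 161 × 1.523) = 0.08887 kg/m³.
(x−vt)²/(4Dt) = (0.1606)²/(4 × 0.0130 × 14.2) = 0.03493; exp(−0.03493) = 0.9657.
C = 0.08887 × 0.9657 = 0.0858 kg/m³.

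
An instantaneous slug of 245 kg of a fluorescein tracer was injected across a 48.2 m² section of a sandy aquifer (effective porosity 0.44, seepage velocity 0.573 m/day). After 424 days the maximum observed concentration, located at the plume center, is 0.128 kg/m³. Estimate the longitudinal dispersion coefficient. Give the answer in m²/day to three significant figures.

1.53 m²/day

At the plume center C_max = M/(n_e·A·√(4πDt)), so D = M²/(4πt·(n_e·A·C_max)²).
n_e·A·C_max = 0.44 × 48.2 × 0.128 = 2.715 kg/m.
D = 245²/(4π × 424 × 2.715²) = 1.53 m²/day.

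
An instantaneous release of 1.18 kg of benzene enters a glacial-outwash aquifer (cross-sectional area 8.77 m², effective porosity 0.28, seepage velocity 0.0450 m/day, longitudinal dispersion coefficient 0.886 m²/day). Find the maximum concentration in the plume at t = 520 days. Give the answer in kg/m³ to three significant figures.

The peak of an instantaneous 1D plume sits at x = vt; there the Gaussian factor is 1 and C_max = M/(n_e·A·√(4πDt)), where n_e·A is the pore area the mass is dissolved in.
√(4πDt) = √(4π × 0.886 × 520) = 76.09 m, so C_max = 1.18/(0.28 × 8.77 × 76.09) = 0.00632 kg/m³.

0.00632 kg/m³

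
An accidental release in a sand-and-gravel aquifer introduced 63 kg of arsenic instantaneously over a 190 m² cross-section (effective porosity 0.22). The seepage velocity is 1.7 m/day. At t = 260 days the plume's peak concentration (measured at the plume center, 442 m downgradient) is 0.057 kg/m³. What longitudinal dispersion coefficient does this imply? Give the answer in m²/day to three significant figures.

At the plume center C_max = M/(n_e·A·√(4πDt)), so D = M²/(4πt·(n_e·A·C_max)²).
n_e·A·C_max = 0.22 × 190 × 0.057 = 2.383 kg/m.
D = 63²/(4π × 260 × 2.383²) = 0.214 m²/day.

0.214 m²/day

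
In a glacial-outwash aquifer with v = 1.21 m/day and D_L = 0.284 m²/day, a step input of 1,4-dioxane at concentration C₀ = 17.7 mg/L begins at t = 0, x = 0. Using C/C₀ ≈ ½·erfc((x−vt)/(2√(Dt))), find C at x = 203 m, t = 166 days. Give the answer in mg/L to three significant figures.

For a continuous step input, C/C₀ ≈ ½·erfc((x−vt)/(2√(Dt))).
vt = 1.21 × 166 = 200.86 m and 2√(Dt) = 2√(0.284 × 166) = 13.73 m.
Argument (x−vt)/(2√(Dt)) = (203 − 200.86)/13.73 = 0.1559; ½·erfc(0.1559) = 0.4128.
C = 17.7 × 0.4128 = 7.31 mg/L.

7.31 mg/L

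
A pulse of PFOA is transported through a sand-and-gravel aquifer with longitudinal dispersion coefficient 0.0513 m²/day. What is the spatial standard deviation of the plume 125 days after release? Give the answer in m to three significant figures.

Dispersive spreading gives a Gaussian with σ² = 2Dt; advection only shifts the center.
σ = √(2 × 0.0513 × 125) = 3.58 m.

3.58 m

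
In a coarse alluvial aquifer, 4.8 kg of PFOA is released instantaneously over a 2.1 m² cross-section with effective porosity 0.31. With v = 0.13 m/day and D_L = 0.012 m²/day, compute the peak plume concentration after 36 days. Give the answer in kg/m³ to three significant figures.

3.16 kg/m³

The peak of an instantaneous 1D plume sits at x = vt; there the Gaussian factor is 1 and C_max = M/(n_e·A·√(4πDt)), where n_e·A is the pore area the mass is dissolved in.
√(4πDt) = √(4π × 0.012 × 36) = 2.330 m, so C_max = 4.8/(0.31 × 2.1 × 2.330) = 3.16 kg/m³.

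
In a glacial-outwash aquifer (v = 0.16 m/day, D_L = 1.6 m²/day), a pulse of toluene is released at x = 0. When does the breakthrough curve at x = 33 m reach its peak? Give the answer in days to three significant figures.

153 days

For the 1D instantaneous-source solution, setting ∂C/∂t = 0 at fixed x gives v²t² + 2Dt − x² = 0, so t = (√(D² + v²x²) − D)/v².
√(D² + v²x²) = √(1.6² + 0.16² × 33²) = 5.517; v² = 0.0256.
t = (5.517 − 1.6)/0.0256 = 153 days (vs. the pure-advection estimate x/v = 206 d).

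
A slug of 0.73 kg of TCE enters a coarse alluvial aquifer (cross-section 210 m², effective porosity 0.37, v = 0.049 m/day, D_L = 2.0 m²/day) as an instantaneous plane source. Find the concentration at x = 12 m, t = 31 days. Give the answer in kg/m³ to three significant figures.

0.000216 kg/m³

For an instantaneous plane source, C(x,t) = M/(n_e·A·√(4πDt)) · exp(−(x−vt)²/(4Dt)), with n_e·A the pore (flow) area.
Plume center vt = 0.049 × 31 = 1.519 m, so the well at 12 m is 10.481 m downgradient of the peak.
√(4πDt) = 27.91 m, giving peak height M/(n_e·A·√(4πDt)) = 0.73/(0.37 × 210 × 27.91) = 0.0003366 kg/m³.
(x−vt)²/(4Dt) = (10.481)²/(4 × 2.0 × 31) = 0.4429; exp(−0.4429) = 0.6422.
C = 0.0003366 × 0.6422 = 0.000216 kg/m³.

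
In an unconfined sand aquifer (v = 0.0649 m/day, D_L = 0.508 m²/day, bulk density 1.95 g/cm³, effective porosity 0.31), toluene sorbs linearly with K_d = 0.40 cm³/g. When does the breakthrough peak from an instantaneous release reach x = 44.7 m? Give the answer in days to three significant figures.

Retardation factor R = 1 + ρ_b·K_d/n = 1 + 1.95 × 0.40/0.31 = 3.516.
Sorption retards both mechanisms: v_R = v/R = 0.01846 m/day, D_R = D/R = 0.1445 m²/day.
Peak time from v_R²t² + 2D_R t − x² = 0: t = (√(D_R² + v_R²x²) − D_R)/v_R².
√(D_R² + v_R²x²) = √(0.1445² + 0.01846² × 44.7²) = 0.8377; v_R² = 0.0003408.
t = (0.8377 − 0.1445)/0.0003408 = 2030 days.

2030 days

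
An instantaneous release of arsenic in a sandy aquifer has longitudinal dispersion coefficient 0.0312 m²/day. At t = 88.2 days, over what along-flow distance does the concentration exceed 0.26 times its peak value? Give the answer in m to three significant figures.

The plume is Gaussian with σ = √(2Dt) = √(2 × 0.0312 × 88.2) = 2.346 m.
C/C_peak = exp(−Δx²/(2σ²)) = 0.26 ⇒ Δx = σ·√(−2 ln 0.26) = 2.346 × 1.641 = 3.850 m.
Width = 2Δx = 7.70 m.

7.70 m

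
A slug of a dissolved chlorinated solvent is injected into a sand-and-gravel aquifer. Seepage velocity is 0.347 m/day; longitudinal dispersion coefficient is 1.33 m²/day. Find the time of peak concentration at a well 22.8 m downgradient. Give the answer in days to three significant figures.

55.6 days

For the 1D instantaneous-source solution, setting ∂C/∂t = 0 at fixed x gives v²t² + 2Dt − x² = 0, so t = (√(D² + v²x²) − D)/v².
√(D² + v²x²) = √(1.33² + 0.347² × 22.8²) = 8.023; v² = 0.120409.
t = (8.023 − 1.33)/0.120409 = 55.6 days (vs. the pure-advection estimate x/v = 65.7 d).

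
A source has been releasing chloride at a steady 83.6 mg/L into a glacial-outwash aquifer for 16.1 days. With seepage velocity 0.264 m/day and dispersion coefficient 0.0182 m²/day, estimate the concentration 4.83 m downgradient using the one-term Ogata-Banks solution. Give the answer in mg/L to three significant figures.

18.8 mg/L

For a continuous step input, C/C₀ ≈ ½·erfc((x−vt)/(2√(Dt))).
vt = 0.264 × 16.1 = 4.2504 m and 2√(Dt) = 2√(0.0182 × 16.1) = 1.083 m.
Argument (x−vt)/(2√(Dt)) = (4.83 − 4.2504)/1.083 = 0.5352; ½·erfc(0.5352) = 0.2246.
C = 83.6 × 0.2246 = 18.8 mg/L.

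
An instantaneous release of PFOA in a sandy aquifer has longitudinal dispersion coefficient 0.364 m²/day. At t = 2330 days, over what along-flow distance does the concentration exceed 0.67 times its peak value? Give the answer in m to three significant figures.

73.7 m

The plume is Gaussian with σ = √(2Dt) = √(2 × 0.364 × 2330) = 41.19 m.
C/C_peak = exp(−Δx²/(2σ²)) = 0.67 ⇒ Δx = σ·√(−2 ln 0.67) = 41.19 × 0.8950 = 36.87 m.
Width = 2Δx = 73.7 m.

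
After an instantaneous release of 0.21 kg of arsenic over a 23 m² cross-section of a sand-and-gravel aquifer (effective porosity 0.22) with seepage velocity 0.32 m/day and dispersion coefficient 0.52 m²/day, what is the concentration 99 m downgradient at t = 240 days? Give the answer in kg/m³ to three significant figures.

0.000390 kg/m³

For an instantaneous plane source, C(x,t) = M/(n_e·A·√(4πDt)) · exp(−(x−vt)²/(4Dt)), with n_e·A the pore (flow) area.
Plume center vt = 0.32 × 240 = 76.8 m, so the well at 99 m is 22.2 m downgradient of the peak.
√(4πDt) = 39.60 m, giving peak height M/(n_e·A·√(4πDt)) = 0.21/(0.22 × 23 × 39.60) = 0.001048 kg/m³.
(x−vt)²/(4Dt) = (22.2)²/(4 × 0.52 × 240) = 0.9873; exp(−0.9873) = 0.3726.
C = 0.001048 × 0.3726 = 0.000390 kg/m³.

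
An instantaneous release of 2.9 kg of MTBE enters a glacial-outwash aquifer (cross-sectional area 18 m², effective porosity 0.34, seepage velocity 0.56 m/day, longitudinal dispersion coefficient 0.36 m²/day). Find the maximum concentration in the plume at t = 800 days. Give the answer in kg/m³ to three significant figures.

0.00788 kg/m³

The peak of an instantaneous 1D plume sits at x = vt; there the Gaussian factor is 1 and C_max = M/(n_e·A·√(4πDt)), where n_e·A is the pore area the mass is dissolved in.
√(4πDt) = √(4π × 0.36 × 800) = 60.16 m, so C_max = 2.9/(0.34 × 18 × 60.16) = 0.00788 kg/m³.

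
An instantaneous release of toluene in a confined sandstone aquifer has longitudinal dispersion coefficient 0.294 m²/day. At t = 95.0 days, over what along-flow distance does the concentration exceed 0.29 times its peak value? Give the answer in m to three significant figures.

The plume is Gaussian with σ = √(2Dt) = √(2 × 0.294 × 95.0) = 7.474 m.
C/C_peak = exp(−Δx²/(2σ²)) = 0.29 ⇒ Δx = σ·√(−2 ln 0.29) = 7.474 × 1.573 = 11.76 m.
Width = 2Δx = 23.5 m.

23.5 m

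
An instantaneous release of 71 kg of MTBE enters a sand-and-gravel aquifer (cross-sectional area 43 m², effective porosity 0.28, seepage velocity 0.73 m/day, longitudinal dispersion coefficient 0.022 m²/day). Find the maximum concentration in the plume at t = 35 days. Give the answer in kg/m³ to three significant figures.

The peak of an instantaneous 1D plume sits at x = vt; there the Gaussian factor is 1 and C_max = M/(n_e·A·√(4πDt)), where n_e·A is the pore area the mass is dissolved in.
√(4πDt) = √(4π × 0.022 × 35) = 3.111 m, so C_max = 71/(0.28 × 43 × 3.111) = 1.90 kg/m³.

1.90 kg/m³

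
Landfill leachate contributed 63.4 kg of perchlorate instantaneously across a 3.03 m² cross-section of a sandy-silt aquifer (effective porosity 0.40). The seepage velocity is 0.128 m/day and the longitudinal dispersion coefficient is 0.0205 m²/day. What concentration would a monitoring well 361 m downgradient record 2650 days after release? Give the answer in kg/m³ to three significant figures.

For an instantaneous plane source, C(x,t) = M/(n_e·A·√(4πDt)) · exp(−(x−vt)²/(4Dt)), with n_e·A the pore (flow) area.
Plume center vt = 0.128 × 2650 = 339.2 m, so the well at 361 m is 21.8 m downgradient of the peak.
√(4πDt) = 26.13 m, giving peak height M/(n_e·A·√(4πDt)) = 63.4/(0.40 × 3.03 × 26.13) = 2.002 kg/m³.
(x−vt)²/(4Dt) = (21.8)²/(4 × 0.0205 × 2650) = 2.187; exp(−2.187) = 0.1123.
C = 2.002 × 0.1123 = 0.225 kg/m³.

0.225 kg/m³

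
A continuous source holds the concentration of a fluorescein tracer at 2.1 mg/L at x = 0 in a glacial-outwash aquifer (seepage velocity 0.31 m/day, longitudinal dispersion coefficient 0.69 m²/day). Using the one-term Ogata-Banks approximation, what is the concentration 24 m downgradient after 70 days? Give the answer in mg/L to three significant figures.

For a continuous step input, C/C₀ ≈ ½·erfc((x−vt)/(2√(Dt))).
vt = 0.31 × 70 = 21.7 m and 2√(Dt) = 2√(0.69 × 70) = 13.90 m.
Argument (x−vt)/(2√(Dt)) = (24 − 21.7)/13.90 = 0.1655; ½·erfc(0.1655) = 0.4075.
C = 2.1 × 0.4075 = 0.856 mg/L.

0.856 mg/L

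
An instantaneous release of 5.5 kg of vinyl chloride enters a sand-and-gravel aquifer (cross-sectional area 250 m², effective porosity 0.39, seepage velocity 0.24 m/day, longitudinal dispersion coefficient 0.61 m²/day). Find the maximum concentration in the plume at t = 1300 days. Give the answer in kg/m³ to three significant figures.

0.000565 kg/m³

The peak of an instantaneous 1D plume sits at x = vt; there the Gaussian factor is 1 and C_max = M/(n_e·A·√(4πDt)), where n_e·A is the pore area the mass is dissolved in.
√(4πDt) = √(4π × 0.61 × 1300) = 99.83 m, so C_max = 5.5/(0.39 × 250 × 99.83) = 0.000565 kg/m³.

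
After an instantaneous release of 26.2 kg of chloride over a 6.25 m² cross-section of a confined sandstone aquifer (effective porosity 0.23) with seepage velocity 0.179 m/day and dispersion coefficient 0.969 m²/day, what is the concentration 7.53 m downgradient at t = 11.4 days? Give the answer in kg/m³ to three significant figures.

0.782 kg/m³

For an instantaneous plane source, C(x,t) = M/(n_e·A·√(4πDt)) · exp(−(x−vt)²/(4Dt)), with n_e·A the pore (flow) area.
Plume center vt = 0.179 × 11.4 = 2.0406 m, so the well at 7.53 m is 5.4894 m downgradient of the peak.
√(4πDt) = 11.78 m, giving peak height M/(n_e·A·√(4πDt)) = 26.2/(0.23 × 6.25 × 11.78) = 1.547 kg/m³.
(x−vt)²/(4Dt) = (5.4894)²/(4 × 0.969 × 11.4) = 0.6820; exp(−0.6820) = 0.5056.
C = 1.547 × 0.5056 = 0.782 kg/m³.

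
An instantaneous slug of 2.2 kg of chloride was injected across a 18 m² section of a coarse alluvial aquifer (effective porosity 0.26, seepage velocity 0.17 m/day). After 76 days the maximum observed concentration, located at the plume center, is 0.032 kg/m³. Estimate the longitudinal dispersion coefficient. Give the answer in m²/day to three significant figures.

0.226 m²/day

At the plume center C_max = M/(n_e·A·√(4πDt)), so D = M²/(4πt·(n_e·A·C_max)²).
n_e·A·C_max = 0.26 × 18 × 0.032 = 0.1498 kg/m.
D = 2.2²/(4π × 76 × 0.1498²) = 0.226 m²/day.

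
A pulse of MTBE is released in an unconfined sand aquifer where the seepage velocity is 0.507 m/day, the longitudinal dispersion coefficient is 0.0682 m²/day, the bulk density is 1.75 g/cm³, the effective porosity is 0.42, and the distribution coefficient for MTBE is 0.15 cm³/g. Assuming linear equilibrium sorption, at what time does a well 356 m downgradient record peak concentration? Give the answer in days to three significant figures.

Retardation factor R = 1 + ρ_b·K_d/n = 1 + 1.75 × 0.15/0.42 = 1.625.
Sorption retards both mechanisms: v_R = v/R = 0.3120 m/day, D_R = D/R = 0.04197 m²/day.
Peak time from v_R²t² + 2D_R t − x² = 0: t = (√(D_R² + v_R²x²) − D_R)/v_R².
√(D_R² + v_R²x²) = √(0.04197² + 0.3120² × 356²) = 111.1; v_R² = 0.09734.
t = (111.1 − 0.04197)/0.09734 = 1140 days.

1140 days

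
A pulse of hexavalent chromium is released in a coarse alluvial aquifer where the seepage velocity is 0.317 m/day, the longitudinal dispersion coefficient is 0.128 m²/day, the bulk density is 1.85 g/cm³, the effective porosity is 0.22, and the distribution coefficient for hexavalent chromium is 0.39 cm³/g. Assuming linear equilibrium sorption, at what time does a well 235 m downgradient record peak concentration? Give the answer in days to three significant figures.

Retardation factor R = 1 + ρ_b·K_d/n = 1 + 1.85 × 0.39/0.22 = 4.280.
Sorption retards both mechanisms: v_R = v/R = 0.07407 m/day, D_R = D/R = 0.02991 m²/day.
Peak time from v_R²t² + 2D_R t − x² = 0: t = (√(D_R² + v_R²x²) − D_R)/v_R².
√(D_R² + v_R²x²) = √(0.02991² + 0.07407² × 235²) = 17.41; v_R² = 0.005486.
t = (17.41 − 0.02991)/0.005486 = 3170 days.

3170 days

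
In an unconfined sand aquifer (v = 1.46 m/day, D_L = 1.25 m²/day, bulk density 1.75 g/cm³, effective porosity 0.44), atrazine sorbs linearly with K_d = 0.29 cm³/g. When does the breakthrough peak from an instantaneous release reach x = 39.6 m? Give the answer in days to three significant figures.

Retardation factor R = 1 + ρ_b·K_d/n = 1 + 1.75 × 0.29/0.44 = 2.153.
Sorption retards both mechanisms: v_R = v/R = 0.6781 m/day, D_R = D/R = 0.5806 m²/day.
Peak time from v_R²t² + 2D_R t − x² = 0: t = (√(D_R² + v_R²x²) − D_R)/v_R².
√(D_R² + v_R²x²) = √(0.5806² + 0.6781² × 39.6²) = 26.86; v_R² = 0.4598.
t = (26.86 − 0.5806)/0.4598 = 57.2 days.

57.2 days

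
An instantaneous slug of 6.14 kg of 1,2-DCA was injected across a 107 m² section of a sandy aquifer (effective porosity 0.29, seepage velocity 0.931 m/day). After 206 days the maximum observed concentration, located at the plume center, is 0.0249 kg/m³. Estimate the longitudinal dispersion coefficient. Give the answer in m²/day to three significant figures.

At the plume center C_max = M/(n_e·A·√(4πDt)), so D = M²/(4πt·(n_e·A·C_max)²).
n_e·A·C_max = 0.29 × 107 × 0.0249 = 0.7726 kg/m.
D = 6.14²/(4π × 206 × 0.7726²) = 0.0244 m²/day.

0.0244 m²/day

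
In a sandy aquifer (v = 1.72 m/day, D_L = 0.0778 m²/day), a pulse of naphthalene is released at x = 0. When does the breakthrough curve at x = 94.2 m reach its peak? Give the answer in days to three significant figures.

For the 1D instantaneous-source solution, setting ∂C/∂t = 0 at fixed x gives v²t² + 2Dt − x² = 0, so t = (√(D² + v²x²) − D)/v².
√(D² + v²x²) = √(0.0778² + 1.72² × 94.2²) = 162.0; v² = 2.9584.
t = (162.0 − 0.0778)/2.9584 = 54.7 days (vs. the pure-advection estimate x/v = 54.8 d).

54.7 days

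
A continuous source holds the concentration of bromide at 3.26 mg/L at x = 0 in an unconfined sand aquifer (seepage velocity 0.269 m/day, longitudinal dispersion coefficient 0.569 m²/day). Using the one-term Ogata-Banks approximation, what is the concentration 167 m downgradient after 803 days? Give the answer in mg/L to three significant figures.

For a continuous step input, C/C₀ ≈ ½·erfc((x−vt)/(2√(Dt))).
vt = 0.269 × 803 = 216.007 m and 2√(Dt) = 2√(0.569 × 803) = 42.75 m.
Argument (x−vt)/(2√(Dt)) = (167 − 216.007)/42.75 = -1.146; ½·erfc(-1.146) = 0.9475.
C = 3.26 × 0.9475 = 3.09 mg/L.

3.09 mg/L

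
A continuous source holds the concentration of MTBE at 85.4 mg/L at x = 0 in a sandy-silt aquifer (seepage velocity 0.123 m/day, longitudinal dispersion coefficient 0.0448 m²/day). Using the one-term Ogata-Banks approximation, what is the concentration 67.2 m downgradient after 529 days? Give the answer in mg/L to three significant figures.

For a continuous step input, C/C₀ ≈ ½·erfc((x−vt)/(2√(Dt))).
vt = 0.123 × 529 = 65.067 m and 2√(Dt) = 2√(0.0448 × 529) = 9.736 m.
Argument (x−vt)/(2√(Dt)) = (67.2 − 65.067)/9.736 = 0.2191; ½·erfc(0.2191) = 0.3783.
C = 85.4 × 0.3783 = 32.3 mg/L.

32.3 mg/L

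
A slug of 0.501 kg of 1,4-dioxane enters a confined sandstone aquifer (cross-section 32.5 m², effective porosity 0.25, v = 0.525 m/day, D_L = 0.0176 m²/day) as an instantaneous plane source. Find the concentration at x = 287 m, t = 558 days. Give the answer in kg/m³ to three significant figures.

For an instantaneous plane source, C(x,t) = M/(n_e·A·√(4πDt)) · exp(−(x−vt)²/(4Dt)), with n_e·A the pore (flow) area.
Plume center vt = 0.525 × 558 = 292.95 m, so the well at 287 m is 5.95 m upgradient of the peak.
√(4πDt) = 11.11 m, giving peak height M/(n_e·A·√(4πDt)) = 0.501/(0.25 × 32.5 × 11.11) = 0.005550 kg/m³.
(x−vt)²/(4Dt) = (-5.95)²/(4 × 0.0176 × 558) = 0.9012; exp(−0.9012) = 0.4061.
C = 0.005550 × 0.4061 = 0.00225 kg/m³.

0.00225 kg/m³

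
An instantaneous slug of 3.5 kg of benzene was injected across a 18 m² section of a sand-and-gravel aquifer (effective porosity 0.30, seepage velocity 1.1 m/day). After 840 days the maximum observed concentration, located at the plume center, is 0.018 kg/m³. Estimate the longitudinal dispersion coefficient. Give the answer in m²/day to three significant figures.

0.123 m²/day

At the plume center C_max = M/(n_e·A·√(4πDt)), so D = M²/(4πt·(n_e·A·C_max)²).
n_e·A·C_max = 0.30 × 18 × 0.018 = 0.09720 kg/m.
D = 3.5²/(4π × 840 × 0.09720²) = 0.123 m²/day.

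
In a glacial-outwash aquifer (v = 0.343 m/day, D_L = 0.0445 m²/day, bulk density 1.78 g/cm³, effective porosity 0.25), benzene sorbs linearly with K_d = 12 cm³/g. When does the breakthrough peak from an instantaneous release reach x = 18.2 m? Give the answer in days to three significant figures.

Retardation factor R = 1 + ρ_b·K_d/n = 1 + 1.78 × 12/0.25 = 86.44.
Sorption retards both mechanisms: v_R = v/R = 0.003968 m/day, D_R = D/R = 0.0005148 m²/day.
Peak time from v_R²t² + 2D_R t − x² = 0: t = (√(D_R² + v_R²x²) − D_R)/v_R².
√(D_R² + v_R²x²) = √(0.0005148² + 0.003968² × 18.2²) = 0.07222; v_R² = 1.575e-05.
t = (0.07222 − 0.0005148)/1.575e-05 = 4550 days.

4550 days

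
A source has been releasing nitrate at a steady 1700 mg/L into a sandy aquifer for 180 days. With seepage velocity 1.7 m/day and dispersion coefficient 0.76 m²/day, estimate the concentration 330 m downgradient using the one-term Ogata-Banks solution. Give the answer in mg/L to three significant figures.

125 mg/L

For a continuous step input, C/C₀ ≈ ½·erfc((x−vt)/(2√(Dt))).
vt = 1.7 × 180 = 306 m and 2√(Dt) = 2√(0.76 × 180) = 23.39 m.
Argument (x−vt)/(2√(Dt)) = (330 − 306)/23.39 = 1.026; ½·erfc(1.026) = 0.07339.
C = 1700 × 0.07339 = 125 mg/L.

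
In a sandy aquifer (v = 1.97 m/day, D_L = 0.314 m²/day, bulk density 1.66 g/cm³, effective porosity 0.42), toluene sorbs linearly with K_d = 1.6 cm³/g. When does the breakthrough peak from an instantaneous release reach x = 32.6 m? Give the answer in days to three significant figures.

Retardation factor R = 1 + ρ_b·K_d/n = 1 + 1.66 × 1.6/0.42 = 7.324.
Sorption retards both mechanisms: v_R = v/R = 0.2690 m/day, D_R = D/R = 0.04287 m²/day.
Peak time from v_R²t² + 2D_R t − x² = 0: t = (√(D_R² + v_R²x²) − D_R)/v_R².
√(D_R² + v_R²x²) = √(0.04287² + 0.2690² × 32.6²) = 8.770; v_R² = 0.07236.
t = (8.770 − 0.04287)/0.07236 = 121 days.

121 days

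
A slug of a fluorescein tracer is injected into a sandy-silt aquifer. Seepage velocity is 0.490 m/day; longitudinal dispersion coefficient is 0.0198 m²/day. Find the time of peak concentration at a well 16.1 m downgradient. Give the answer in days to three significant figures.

For the 1D instantaneous-source solution, setting ∂C/∂t = 0 at fixed x gives v²t² + 2Dt − x² = 0, so t = (√(D² + v²x²) − D)/v².
√(D² + v²x²) = √(0.0198² + 0.490² × 16.1²) = 7.889; v² = 0.2401.
t = (7.889 − 0.0198)/0.2401 = 32.8 days (vs. the pure-advection estimate x/v = 32.9 d).

32.8 days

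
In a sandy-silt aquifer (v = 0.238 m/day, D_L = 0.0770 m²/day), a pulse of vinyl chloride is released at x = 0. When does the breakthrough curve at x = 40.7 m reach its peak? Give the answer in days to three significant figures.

For the 1D instantaneous-source solution, setting ∂C/∂t = 0 at fixed x gives v²t² + 2Dt − x² = 0, so t = (√(D² + v²x²) − D)/v².
√(D² + v²x²) = √(0.0770² + 0.238² × 40.7²) = 9.687; v² = 0.056644.
t = (9.687 − 0.0770)/0.056644 = 170 days (vs. the pure-advection estimate x/v = 171 d).

170 days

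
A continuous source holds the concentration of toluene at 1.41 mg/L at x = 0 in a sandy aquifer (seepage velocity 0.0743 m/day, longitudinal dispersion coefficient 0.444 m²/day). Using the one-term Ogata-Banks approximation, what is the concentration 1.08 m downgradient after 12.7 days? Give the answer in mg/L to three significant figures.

0.682 mg/L

For a continuous step input, C/C₀ ≈ ½·erfc((x−vt)/(2√(Dt))).
vt = 0.0743 × 12.7 = 0.94361 m and 2√(Dt) = 2√(0.444 × 12.7) = 4.749 m.
Argument (x−vt)/(2√(Dt)) = (1.08 − 0.94361)/4.749 = 0.02872; ½·erfc(0.02872) = 0.4838.
C = 1.41 × 0.4838 = 0.682 mg/L.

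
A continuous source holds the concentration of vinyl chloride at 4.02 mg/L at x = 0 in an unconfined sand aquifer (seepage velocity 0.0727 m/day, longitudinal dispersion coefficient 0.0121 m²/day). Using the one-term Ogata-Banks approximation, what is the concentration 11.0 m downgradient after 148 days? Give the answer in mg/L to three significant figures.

1.81 mg/L

For a continuous step input, C/C₀ ≈ ½·erfc((x−vt)/(2√(Dt))).
vt = 0.0727 × 148 = 10.7596 m and 2√(Dt) = 2√(0.0121 × 148) = 2.676 m.
Argument (x−vt)/(2√(Dt)) = (11.0 − 10.7596)/2.676 = 0.08984; ½·erfc(0.08984) = 0.4494.
C = 4.02 × 0.4494 = 1.81 mg/L.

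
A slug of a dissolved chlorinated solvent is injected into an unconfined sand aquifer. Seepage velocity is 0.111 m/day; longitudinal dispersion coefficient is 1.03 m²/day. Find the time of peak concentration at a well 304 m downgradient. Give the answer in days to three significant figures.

For the 1D instantaneous-source solution, setting ∂C/∂t = 0 at fixed x gives v²t² + 2Dt − x² = 0, so t = (√(D² + v²x²) − D)/v².
√(D² + v²x²) = √(1.03² + 0.111² × 304²) = 33.76; v² = 0.012321.
t = (33.76 − 1.03)/0.012321 = 2660 days (vs. the pure-advection estimate x/v = 2740 d).

2660 days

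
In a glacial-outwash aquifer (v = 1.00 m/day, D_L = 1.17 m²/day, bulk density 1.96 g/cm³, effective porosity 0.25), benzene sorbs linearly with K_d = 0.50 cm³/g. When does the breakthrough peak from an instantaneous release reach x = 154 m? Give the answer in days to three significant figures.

752 days

Retardation factor R = 1 + ρ_b·K_d/n = 1 + 1.96 × 0.50/0.25 = 4.920.
Sorption retards both mechanisms: v_R = v/R = 0.2033 m/day, D_R = D/R = 0.2378 m²/day.
Peak time from v_R²t² + 2D_R t − x² = 0: t = (√(D_R² + v_R²x²) − D_R)/v_R².
√(D_R² + v_R²x²) = √(0.2378² + 0.2033² × 154²) = 31.31; v_R² = 0.04133.
t = (31.31 − 0.2378)/0.04133 = 752 days.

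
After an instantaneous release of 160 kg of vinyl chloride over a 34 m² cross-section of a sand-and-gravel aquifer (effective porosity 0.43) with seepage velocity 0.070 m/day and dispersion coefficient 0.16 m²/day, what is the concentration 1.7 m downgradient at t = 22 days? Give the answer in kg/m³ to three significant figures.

1.64 kg/m³

For an instantaneous plane source, C(x,t) = M/(n_e·A·√(4πDt)) · exp(−(x−vt)²/(4Dt)), with n_e·A the pore (flow) area.
Plume center vt = 0.070 × 22 = 1.54 m, so the well at 1.7 m is 0.16 m downgradient of the peak.
√(4πDt) = 6.651 m, giving peak height M/(n_e·A·√(4πDt)) = 160/(0.43 × 34 × 6.651) = 1.645 kg/m³.
(x−vt)²/(4Dt) = (0.16)²/(4 × 0.16 × 22) = 0.001818; exp(−0.001818) = 0.9982.
C = 1.645 × 0.9982 = 1.64 kg/m³.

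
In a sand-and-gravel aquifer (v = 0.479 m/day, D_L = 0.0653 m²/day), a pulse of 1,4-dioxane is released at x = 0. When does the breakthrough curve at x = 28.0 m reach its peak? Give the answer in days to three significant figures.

58.2 days

For the 1D instantaneous-source solution, setting ∂C/∂t = 0 at fixed x gives v²t² + 2Dt − x² = 0, so t = (√(D² + v²x²) − D)/v².
√(D² + v²x²) = √(0.0653² + 0.479² × 28.0²) = 13.41; v² = 0.229441.
t = (13.41 − 0.0653)/0.229441 = 58.2 days (vs. the pure-advection estimate x/v = 58.5 d).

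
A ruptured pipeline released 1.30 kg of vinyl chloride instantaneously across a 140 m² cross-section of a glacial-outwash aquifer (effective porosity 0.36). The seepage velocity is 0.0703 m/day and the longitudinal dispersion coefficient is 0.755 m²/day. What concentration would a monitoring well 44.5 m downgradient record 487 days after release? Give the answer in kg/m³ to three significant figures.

For an instantaneous plane source, C(x,t) = M/(n_e·A·√(4πDt)) · exp(−(x−vt)²/(4Dt)), with n_e·A the pore (flow) area.
Plume center vt = 0.0703 × 487 = 34.2361 m, so the well at 44.5 m is 10.2639 m downgradient of the peak.
√(4πDt) = 67.97 m, giving peak height M/(n_e·A·√(4πDt)) = 1.30/(0.36 × 140 × 67.97) = 0.0003795 kg/m³.
(x−vt)²/(4Dt) = (10.2639)²/(4 × 0.755 × 487) = 0.07163; exp(−0.07163) = 0.9309.
C = 0.0003795 × 0.9309 = 0.000353 kg/m³.

0.000353 kg/m³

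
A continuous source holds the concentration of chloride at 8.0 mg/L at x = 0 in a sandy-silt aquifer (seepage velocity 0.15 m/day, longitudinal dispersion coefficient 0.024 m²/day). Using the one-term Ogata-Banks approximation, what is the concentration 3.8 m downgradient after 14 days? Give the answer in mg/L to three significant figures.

0.152 mg/L

For a continuous step input, C/C₀ ≈ ½·erfc((x−vt)/(2√(Dt))).
vt = 0.15 × 14 = 2.1 m and 2√(Dt) = 2√(0.024 × 14) = 1.159 m.
Argument (x−vt)/(2√(Dt)) = (3.8 − 2.1)/1.159 = 1.467; ½·erfc(1.467) = 0.01901.
C = 8.0 × 0.01901 = 0.152 mg/L.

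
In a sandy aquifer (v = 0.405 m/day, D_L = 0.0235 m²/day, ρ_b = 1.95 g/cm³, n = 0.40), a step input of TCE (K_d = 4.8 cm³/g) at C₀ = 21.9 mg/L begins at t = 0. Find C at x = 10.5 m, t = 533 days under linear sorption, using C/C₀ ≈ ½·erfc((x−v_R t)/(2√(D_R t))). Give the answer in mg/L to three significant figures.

1.13 mg/L

Retardation factor R = 1 + ρ_b·K_d/n = 1 + 1.95 × 4.8/0.40 = 24.40.
Sorption retards both mechanisms: v_R = v/R = 0.01660 m/day, D_R = D/R = 0.0009631 m²/day.
v_R·t = 0.01660 × 533 = 8.8478 m; 2√(D_R t) = 1.433 m; argument = (10.5 − 8.8478)/1.433 = 1.153.
C = C₀ × ½·erfc(1.153) = 21.9 × 0.05149 = 1.13 mg/L.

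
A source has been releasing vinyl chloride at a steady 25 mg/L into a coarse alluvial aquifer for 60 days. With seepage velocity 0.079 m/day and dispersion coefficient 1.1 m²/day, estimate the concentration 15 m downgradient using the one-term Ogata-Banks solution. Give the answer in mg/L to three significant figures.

4.65 mg/L

For a continuous step input, C/C₀ ≈ ½·erfc((x−vt)/(2√(Dt))).
vt = 0.079 × 60 = 4.74 m and 2√(Dt) = 2√(1.1 × 60) = 16.25 m.
Argument (x−vt)/(2√(Dt)) = (15 − 4.74)/16.25 = 0.6314; ½·erfc(0.6314) = 0.1859.
C = 25 × 0.1859 = 4.65 mg/L.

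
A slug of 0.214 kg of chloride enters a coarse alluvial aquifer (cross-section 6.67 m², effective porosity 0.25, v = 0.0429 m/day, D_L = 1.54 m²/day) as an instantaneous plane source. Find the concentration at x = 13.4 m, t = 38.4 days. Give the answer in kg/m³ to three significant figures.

0.00263 kg/m³

For an instantaneous plane source, C(x,t) = M/(n_e·A·√(4πDt)) · exp(−(x−vt)²/(4Dt)), with n_e·A the pore (flow) area.
Plume center vt = 0.0429 × 38.4 = 1.64736 m, so the well at 13.4 m is 11.75264 m downgradient of the peak.
√(4πDt) = 27.26 m, giving peak height M/(n_e·A·√(4πDt)) = 0.214/(0.25 × 6.67 × 27.26) = 0.004708 kg/m³.
(x−vt)²/(4Dt) = (11.75264)²/(4 × 1.54 × 38.4) = 0.5839; exp(−0.5839) = 0.5577.
C = 0.004708 × 0.5577 = 0.00263 kg/m³.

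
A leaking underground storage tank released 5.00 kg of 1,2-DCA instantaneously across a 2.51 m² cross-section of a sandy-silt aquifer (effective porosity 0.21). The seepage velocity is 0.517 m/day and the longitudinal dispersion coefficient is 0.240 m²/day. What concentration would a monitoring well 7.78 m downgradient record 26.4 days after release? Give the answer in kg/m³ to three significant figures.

0.273 kg/m³

For an instantaneous plane source, C(x,t) = M/(n_e·A·√(4πDt)) · exp(−(x−vt)²/(4Dt)), with n_e·A the pore (flow) area.
Plume center vt = 0.517 × 26.4 = 13.6488 m, so the well at 7.78 m is 5.8688 m upgradient of the peak.
√(4πDt) = 8.923 m, giving peak height M/(n_e·A·√(4πDt)) = 5.00/(0.21 × 2.51 × 8.923) = 1.063 kg/m³.
(x−vt)²/(4Dt) = (-5.8688)²/(4 × 0.240 × 26.4) = 1.359; exp(−1.359) = 0.2569.
C = 1.063 × 0.2569 = 0.273 kg/m³.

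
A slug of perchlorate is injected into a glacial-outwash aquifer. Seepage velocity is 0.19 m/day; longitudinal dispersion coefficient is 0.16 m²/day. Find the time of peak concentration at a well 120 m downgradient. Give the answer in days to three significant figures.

627 days

For the 1D instantaneous-source solution, setting ∂C/∂t = 0 at fixed x gives v²t² + 2Dt − x² = 0, so t = (√(D² + v²x²) − D)/v².
√(D² + v²x²) = √(0.16² + 0.19² × 120²) = 22.80; v² = 0.0361.
t = (22.80 − 0.16)/0.0361 = 627 days (vs. the pure-advection estimate x/v = 632 d).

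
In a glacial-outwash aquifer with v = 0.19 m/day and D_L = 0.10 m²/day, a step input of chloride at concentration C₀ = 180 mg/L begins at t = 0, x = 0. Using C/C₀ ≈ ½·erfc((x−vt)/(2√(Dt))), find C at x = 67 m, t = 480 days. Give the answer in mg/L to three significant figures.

179 mg/L

For a continuous step input, C/C₀ ≈ ½·erfc((x−vt)/(2√(Dt))).
vt = 0.19 × 480 = 91.2 m and 2√(Dt) = 2√(0.10 × 480) = 13.86 m.
Argument (x−vt)/(2√(Dt)) = (67 − 91.2)/13.86 = -1.746; ½·erfc(-1.746) = 0.9932.
C = 180 × 0.9932 = 179 mg/L.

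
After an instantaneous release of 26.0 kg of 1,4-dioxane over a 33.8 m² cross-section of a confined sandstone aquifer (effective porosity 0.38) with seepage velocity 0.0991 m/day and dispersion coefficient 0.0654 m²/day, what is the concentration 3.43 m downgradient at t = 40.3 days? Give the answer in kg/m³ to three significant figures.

For an instantaneous plane source, C(x,t) = M/(n_e·A·√(4πDt)) · exp(−(x−vt)²/(4Dt)), with n_e·A the pore (flow) area.
Plume center vt = 0.0991 × 40.3 = 3.99373 m, so the well at 3.43 m is 0.56373 m upgradient of the peak.
√(4πDt) = 5.755 m, giving peak height M/(n_e·A·√(4πDt)) = 26.0/(0.38 × 33.8 × 5.755) = 0.3517 kg/m³.
(x−vt)²/(4Dt) = (-0.56373)²/(4 × 0.0654 × 40.3) = 0.03014; exp(−0.03014) = 0.9703.
C = 0.3517 × 0.9703 = 0.341 kg/m³.

0.341 kg/m³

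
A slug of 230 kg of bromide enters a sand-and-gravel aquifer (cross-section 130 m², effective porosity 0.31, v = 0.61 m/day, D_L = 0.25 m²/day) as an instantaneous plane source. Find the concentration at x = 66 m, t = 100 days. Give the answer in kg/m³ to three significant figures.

0.251 kg/m³

For an instantaneous plane source, C(x,t) = M/(n_e·A·√(4πDt)) · exp(−(x−vt)²/(4Dt)), with n_e·A the pore (flow) area.
Plume center vt = 0.61 × 100 = 61 m, so the well at 66 m is 5 m downgradient of the peak.
√(4πDt) = 17.72 m, giving peak height M/(n_e·A·√(4πDt)) = 230/(0.31 × 130 × 17.72) = 0.3221 kg/m³.
(x−vt)²/(4Dt) = (5)²/(4 × 0.25 × 100) = 0.2500; exp(−0.2500) = 0.7788.
C = 0.3221 × 0.7788 = 0.251 kg/m³.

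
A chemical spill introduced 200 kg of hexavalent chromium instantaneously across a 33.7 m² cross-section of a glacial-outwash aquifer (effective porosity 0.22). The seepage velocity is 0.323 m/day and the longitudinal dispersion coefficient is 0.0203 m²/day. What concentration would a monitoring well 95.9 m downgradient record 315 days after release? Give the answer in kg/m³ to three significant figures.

0.791 kg/m³

For an instantaneous plane source, C(x,t) = M/(n_e·A·√(4πDt)) · exp(−(x−vt)²/(4Dt)), with n_e·A the pore (flow) area.
Plume center vt = 0.323 × 315 = 101.745 m, so the well at 95.9 m is 5.845 m upgradient of the peak.
√(4πDt) = 8.964 m, giving peak height M/(n_e·A·√(4πDt)) = 200/(0.22 × 33.7 × 8.964) = 3.009 kg/m³.
(x−vt)²/(4Dt) = (-5.845)²/(4 × 0.0203 × 315) = 1.336; exp(−1.336) = 0.2629.
C = 3.009 × 0.2629 = 0.791 kg/m³.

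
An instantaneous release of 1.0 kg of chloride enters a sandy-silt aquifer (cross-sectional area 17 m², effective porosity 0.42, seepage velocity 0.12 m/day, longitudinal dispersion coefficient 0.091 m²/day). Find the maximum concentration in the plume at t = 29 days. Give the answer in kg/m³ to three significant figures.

The peak of an instantaneous 1D plume sits at x = vt; there the Gaussian factor is 1 and C_max = M/(n_e·A·√(4πDt)), where n_e·A is the pore area the mass is dissolved in.
√(4πDt) = √(4π × 0.091 × 29) = 5.759 m, so C_max = 1.0/(0.42 × 17 × 5.759) = 0.0243 kg/m³.

0.0243 kg/m³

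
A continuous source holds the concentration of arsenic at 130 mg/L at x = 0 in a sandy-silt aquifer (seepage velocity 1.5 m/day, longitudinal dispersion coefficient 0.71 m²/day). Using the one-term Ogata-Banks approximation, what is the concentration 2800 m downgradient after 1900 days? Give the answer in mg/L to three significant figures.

108 mg/L

For a continuous step input, C/C₀ ≈ ½·erfc((x−vt)/(2√(Dt))).
vt = 1.5 × 1900 = 2850 m and 2√(Dt) = 2√(0.71 × 1900) = 73.46 m.
Argument (x−vt)/(2√(Dt)) = (2800 − 2850)/73.46 = -0.6806; ½·erfc(-0.6806) = 0.8321.
C = 130 × 0.8321 = 108 mg/L.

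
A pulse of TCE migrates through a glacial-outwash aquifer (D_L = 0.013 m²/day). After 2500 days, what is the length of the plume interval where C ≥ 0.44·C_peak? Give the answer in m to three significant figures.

The plume is Gaussian with σ = √(2Dt) = √(2 × 0.013 × 2500) = 8.062 m.
C/C_peak = exp(−Δx²/(2σ²)) = 0.44 ⇒ Δx = σ·√(−2 ln 0.44) = 8.062 × 1.281 = 10.33 m.
Width = 2Δx = 20.7 m.

20.7 m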